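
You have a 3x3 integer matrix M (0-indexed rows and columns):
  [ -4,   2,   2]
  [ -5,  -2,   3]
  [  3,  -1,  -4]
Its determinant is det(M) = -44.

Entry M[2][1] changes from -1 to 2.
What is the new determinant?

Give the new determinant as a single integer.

det is linear in row 2: changing M[2][1] by delta changes det by delta * cofactor(2,1).
Cofactor C_21 = (-1)^(2+1) * minor(2,1) = 2
Entry delta = 2 - -1 = 3
Det delta = 3 * 2 = 6
New det = -44 + 6 = -38

Answer: -38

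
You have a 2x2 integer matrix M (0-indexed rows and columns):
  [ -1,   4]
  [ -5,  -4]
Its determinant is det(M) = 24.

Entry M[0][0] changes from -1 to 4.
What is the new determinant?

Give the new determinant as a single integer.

det is linear in row 0: changing M[0][0] by delta changes det by delta * cofactor(0,0).
Cofactor C_00 = (-1)^(0+0) * minor(0,0) = -4
Entry delta = 4 - -1 = 5
Det delta = 5 * -4 = -20
New det = 24 + -20 = 4

Answer: 4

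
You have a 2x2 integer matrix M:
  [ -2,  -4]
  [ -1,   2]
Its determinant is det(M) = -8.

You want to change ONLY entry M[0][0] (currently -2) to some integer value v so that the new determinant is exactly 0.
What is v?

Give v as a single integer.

det is linear in entry M[0][0]: det = old_det + (v - -2) * C_00
Cofactor C_00 = 2
Want det = 0: -8 + (v - -2) * 2 = 0
  (v - -2) = 8 / 2 = 4
  v = -2 + (4) = 2

Answer: 2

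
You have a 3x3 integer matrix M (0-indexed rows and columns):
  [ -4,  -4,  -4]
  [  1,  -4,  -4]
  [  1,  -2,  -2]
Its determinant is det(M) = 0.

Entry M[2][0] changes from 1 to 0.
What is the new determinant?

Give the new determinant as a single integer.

det is linear in row 2: changing M[2][0] by delta changes det by delta * cofactor(2,0).
Cofactor C_20 = (-1)^(2+0) * minor(2,0) = 0
Entry delta = 0 - 1 = -1
Det delta = -1 * 0 = 0
New det = 0 + 0 = 0

Answer: 0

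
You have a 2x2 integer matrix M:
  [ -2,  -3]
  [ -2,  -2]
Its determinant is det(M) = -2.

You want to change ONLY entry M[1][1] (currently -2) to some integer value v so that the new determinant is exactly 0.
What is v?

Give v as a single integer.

det is linear in entry M[1][1]: det = old_det + (v - -2) * C_11
Cofactor C_11 = -2
Want det = 0: -2 + (v - -2) * -2 = 0
  (v - -2) = 2 / -2 = -1
  v = -2 + (-1) = -3

Answer: -3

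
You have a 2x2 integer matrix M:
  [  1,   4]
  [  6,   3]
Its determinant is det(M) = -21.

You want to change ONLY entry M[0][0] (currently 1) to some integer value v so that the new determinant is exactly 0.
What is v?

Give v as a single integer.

Answer: 8

Derivation:
det is linear in entry M[0][0]: det = old_det + (v - 1) * C_00
Cofactor C_00 = 3
Want det = 0: -21 + (v - 1) * 3 = 0
  (v - 1) = 21 / 3 = 7
  v = 1 + (7) = 8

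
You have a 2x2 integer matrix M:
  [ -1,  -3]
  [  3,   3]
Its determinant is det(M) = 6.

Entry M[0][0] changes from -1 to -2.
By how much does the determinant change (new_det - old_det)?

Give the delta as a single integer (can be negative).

Answer: -3

Derivation:
Cofactor C_00 = 3
Entry delta = -2 - -1 = -1
Det delta = entry_delta * cofactor = -1 * 3 = -3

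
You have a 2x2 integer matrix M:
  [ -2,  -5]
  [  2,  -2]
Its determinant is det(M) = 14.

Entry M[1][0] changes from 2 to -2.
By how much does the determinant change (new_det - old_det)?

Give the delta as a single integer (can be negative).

Answer: -20

Derivation:
Cofactor C_10 = 5
Entry delta = -2 - 2 = -4
Det delta = entry_delta * cofactor = -4 * 5 = -20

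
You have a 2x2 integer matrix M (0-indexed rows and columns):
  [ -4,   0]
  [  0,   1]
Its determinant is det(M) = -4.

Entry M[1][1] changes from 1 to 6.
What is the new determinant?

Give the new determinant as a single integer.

det is linear in row 1: changing M[1][1] by delta changes det by delta * cofactor(1,1).
Cofactor C_11 = (-1)^(1+1) * minor(1,1) = -4
Entry delta = 6 - 1 = 5
Det delta = 5 * -4 = -20
New det = -4 + -20 = -24

Answer: -24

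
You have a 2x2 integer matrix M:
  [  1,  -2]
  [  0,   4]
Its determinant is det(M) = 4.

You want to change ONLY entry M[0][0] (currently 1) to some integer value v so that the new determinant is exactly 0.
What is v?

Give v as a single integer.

Answer: 0

Derivation:
det is linear in entry M[0][0]: det = old_det + (v - 1) * C_00
Cofactor C_00 = 4
Want det = 0: 4 + (v - 1) * 4 = 0
  (v - 1) = -4 / 4 = -1
  v = 1 + (-1) = 0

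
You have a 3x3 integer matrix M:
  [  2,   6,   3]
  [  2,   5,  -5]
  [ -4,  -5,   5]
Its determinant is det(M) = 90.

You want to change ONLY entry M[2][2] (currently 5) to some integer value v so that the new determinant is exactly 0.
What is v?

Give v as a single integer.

det is linear in entry M[2][2]: det = old_det + (v - 5) * C_22
Cofactor C_22 = -2
Want det = 0: 90 + (v - 5) * -2 = 0
  (v - 5) = -90 / -2 = 45
  v = 5 + (45) = 50

Answer: 50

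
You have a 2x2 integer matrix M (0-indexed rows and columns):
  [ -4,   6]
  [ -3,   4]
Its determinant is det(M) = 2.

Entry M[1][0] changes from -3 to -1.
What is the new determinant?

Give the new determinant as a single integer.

Answer: -10

Derivation:
det is linear in row 1: changing M[1][0] by delta changes det by delta * cofactor(1,0).
Cofactor C_10 = (-1)^(1+0) * minor(1,0) = -6
Entry delta = -1 - -3 = 2
Det delta = 2 * -6 = -12
New det = 2 + -12 = -10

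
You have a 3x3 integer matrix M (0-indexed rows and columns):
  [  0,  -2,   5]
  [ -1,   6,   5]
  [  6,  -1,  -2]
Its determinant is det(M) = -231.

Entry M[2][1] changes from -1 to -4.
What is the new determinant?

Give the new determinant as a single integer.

det is linear in row 2: changing M[2][1] by delta changes det by delta * cofactor(2,1).
Cofactor C_21 = (-1)^(2+1) * minor(2,1) = -5
Entry delta = -4 - -1 = -3
Det delta = -3 * -5 = 15
New det = -231 + 15 = -216

Answer: -216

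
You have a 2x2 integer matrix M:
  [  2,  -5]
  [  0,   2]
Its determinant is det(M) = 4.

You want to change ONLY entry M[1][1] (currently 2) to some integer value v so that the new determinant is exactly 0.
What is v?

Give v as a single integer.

det is linear in entry M[1][1]: det = old_det + (v - 2) * C_11
Cofactor C_11 = 2
Want det = 0: 4 + (v - 2) * 2 = 0
  (v - 2) = -4 / 2 = -2
  v = 2 + (-2) = 0

Answer: 0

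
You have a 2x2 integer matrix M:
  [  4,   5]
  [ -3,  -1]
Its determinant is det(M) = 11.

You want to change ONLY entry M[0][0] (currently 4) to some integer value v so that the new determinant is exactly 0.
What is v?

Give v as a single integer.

Answer: 15

Derivation:
det is linear in entry M[0][0]: det = old_det + (v - 4) * C_00
Cofactor C_00 = -1
Want det = 0: 11 + (v - 4) * -1 = 0
  (v - 4) = -11 / -1 = 11
  v = 4 + (11) = 15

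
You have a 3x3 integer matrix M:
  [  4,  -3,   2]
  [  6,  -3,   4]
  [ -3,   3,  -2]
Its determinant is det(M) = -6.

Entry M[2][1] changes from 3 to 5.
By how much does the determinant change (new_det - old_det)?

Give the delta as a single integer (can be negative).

Cofactor C_21 = -4
Entry delta = 5 - 3 = 2
Det delta = entry_delta * cofactor = 2 * -4 = -8

Answer: -8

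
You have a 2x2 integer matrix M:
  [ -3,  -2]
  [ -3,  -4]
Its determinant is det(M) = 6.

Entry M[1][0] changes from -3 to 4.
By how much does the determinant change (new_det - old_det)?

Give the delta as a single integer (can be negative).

Cofactor C_10 = 2
Entry delta = 4 - -3 = 7
Det delta = entry_delta * cofactor = 7 * 2 = 14

Answer: 14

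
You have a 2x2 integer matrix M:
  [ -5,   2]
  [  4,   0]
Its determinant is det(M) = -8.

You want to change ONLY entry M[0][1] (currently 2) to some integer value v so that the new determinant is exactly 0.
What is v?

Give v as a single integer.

Answer: 0

Derivation:
det is linear in entry M[0][1]: det = old_det + (v - 2) * C_01
Cofactor C_01 = -4
Want det = 0: -8 + (v - 2) * -4 = 0
  (v - 2) = 8 / -4 = -2
  v = 2 + (-2) = 0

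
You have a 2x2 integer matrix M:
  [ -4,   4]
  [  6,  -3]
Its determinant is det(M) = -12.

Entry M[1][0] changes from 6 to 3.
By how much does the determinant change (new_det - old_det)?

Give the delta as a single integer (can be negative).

Cofactor C_10 = -4
Entry delta = 3 - 6 = -3
Det delta = entry_delta * cofactor = -3 * -4 = 12

Answer: 12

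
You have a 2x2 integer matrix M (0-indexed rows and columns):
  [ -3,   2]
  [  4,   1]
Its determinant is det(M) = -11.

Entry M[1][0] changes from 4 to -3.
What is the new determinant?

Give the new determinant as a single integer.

det is linear in row 1: changing M[1][0] by delta changes det by delta * cofactor(1,0).
Cofactor C_10 = (-1)^(1+0) * minor(1,0) = -2
Entry delta = -3 - 4 = -7
Det delta = -7 * -2 = 14
New det = -11 + 14 = 3

Answer: 3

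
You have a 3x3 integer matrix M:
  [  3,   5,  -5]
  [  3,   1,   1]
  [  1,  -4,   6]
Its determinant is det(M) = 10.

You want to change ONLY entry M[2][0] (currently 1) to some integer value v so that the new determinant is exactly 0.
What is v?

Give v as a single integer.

det is linear in entry M[2][0]: det = old_det + (v - 1) * C_20
Cofactor C_20 = 10
Want det = 0: 10 + (v - 1) * 10 = 0
  (v - 1) = -10 / 10 = -1
  v = 1 + (-1) = 0

Answer: 0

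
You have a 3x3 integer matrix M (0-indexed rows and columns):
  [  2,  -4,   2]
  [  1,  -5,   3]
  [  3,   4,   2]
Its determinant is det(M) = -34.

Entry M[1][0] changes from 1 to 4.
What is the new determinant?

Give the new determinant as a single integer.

Answer: 14

Derivation:
det is linear in row 1: changing M[1][0] by delta changes det by delta * cofactor(1,0).
Cofactor C_10 = (-1)^(1+0) * minor(1,0) = 16
Entry delta = 4 - 1 = 3
Det delta = 3 * 16 = 48
New det = -34 + 48 = 14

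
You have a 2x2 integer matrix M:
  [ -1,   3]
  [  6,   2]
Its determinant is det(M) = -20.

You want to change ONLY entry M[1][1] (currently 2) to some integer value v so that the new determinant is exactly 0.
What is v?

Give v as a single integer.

Answer: -18

Derivation:
det is linear in entry M[1][1]: det = old_det + (v - 2) * C_11
Cofactor C_11 = -1
Want det = 0: -20 + (v - 2) * -1 = 0
  (v - 2) = 20 / -1 = -20
  v = 2 + (-20) = -18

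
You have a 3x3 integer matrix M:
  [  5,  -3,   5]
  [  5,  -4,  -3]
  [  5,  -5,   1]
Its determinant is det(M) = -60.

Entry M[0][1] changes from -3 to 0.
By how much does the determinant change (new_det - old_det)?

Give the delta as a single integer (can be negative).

Answer: -60

Derivation:
Cofactor C_01 = -20
Entry delta = 0 - -3 = 3
Det delta = entry_delta * cofactor = 3 * -20 = -60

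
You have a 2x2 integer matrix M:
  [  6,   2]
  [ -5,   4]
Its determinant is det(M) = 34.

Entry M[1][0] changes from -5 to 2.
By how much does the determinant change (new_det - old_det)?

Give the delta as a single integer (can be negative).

Cofactor C_10 = -2
Entry delta = 2 - -5 = 7
Det delta = entry_delta * cofactor = 7 * -2 = -14

Answer: -14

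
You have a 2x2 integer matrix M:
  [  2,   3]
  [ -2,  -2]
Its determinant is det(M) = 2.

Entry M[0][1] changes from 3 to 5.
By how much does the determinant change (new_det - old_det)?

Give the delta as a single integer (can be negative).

Answer: 4

Derivation:
Cofactor C_01 = 2
Entry delta = 5 - 3 = 2
Det delta = entry_delta * cofactor = 2 * 2 = 4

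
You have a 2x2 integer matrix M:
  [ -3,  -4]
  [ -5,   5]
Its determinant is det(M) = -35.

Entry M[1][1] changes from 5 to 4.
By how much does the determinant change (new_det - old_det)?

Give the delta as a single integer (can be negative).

Cofactor C_11 = -3
Entry delta = 4 - 5 = -1
Det delta = entry_delta * cofactor = -1 * -3 = 3

Answer: 3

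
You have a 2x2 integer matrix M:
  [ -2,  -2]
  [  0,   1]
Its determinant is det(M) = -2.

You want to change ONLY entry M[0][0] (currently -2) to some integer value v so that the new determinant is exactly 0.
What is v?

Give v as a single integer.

Answer: 0

Derivation:
det is linear in entry M[0][0]: det = old_det + (v - -2) * C_00
Cofactor C_00 = 1
Want det = 0: -2 + (v - -2) * 1 = 0
  (v - -2) = 2 / 1 = 2
  v = -2 + (2) = 0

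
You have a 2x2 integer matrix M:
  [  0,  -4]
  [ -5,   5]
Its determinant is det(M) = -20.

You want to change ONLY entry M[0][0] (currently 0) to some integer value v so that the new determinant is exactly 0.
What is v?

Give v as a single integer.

Answer: 4

Derivation:
det is linear in entry M[0][0]: det = old_det + (v - 0) * C_00
Cofactor C_00 = 5
Want det = 0: -20 + (v - 0) * 5 = 0
  (v - 0) = 20 / 5 = 4
  v = 0 + (4) = 4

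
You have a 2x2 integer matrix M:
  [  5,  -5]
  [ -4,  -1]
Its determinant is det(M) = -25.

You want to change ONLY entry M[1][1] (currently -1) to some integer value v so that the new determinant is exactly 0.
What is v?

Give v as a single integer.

det is linear in entry M[1][1]: det = old_det + (v - -1) * C_11
Cofactor C_11 = 5
Want det = 0: -25 + (v - -1) * 5 = 0
  (v - -1) = 25 / 5 = 5
  v = -1 + (5) = 4

Answer: 4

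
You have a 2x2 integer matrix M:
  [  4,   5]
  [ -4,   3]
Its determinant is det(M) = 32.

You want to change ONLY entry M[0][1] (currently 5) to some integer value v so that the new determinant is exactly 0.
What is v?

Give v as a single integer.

det is linear in entry M[0][1]: det = old_det + (v - 5) * C_01
Cofactor C_01 = 4
Want det = 0: 32 + (v - 5) * 4 = 0
  (v - 5) = -32 / 4 = -8
  v = 5 + (-8) = -3

Answer: -3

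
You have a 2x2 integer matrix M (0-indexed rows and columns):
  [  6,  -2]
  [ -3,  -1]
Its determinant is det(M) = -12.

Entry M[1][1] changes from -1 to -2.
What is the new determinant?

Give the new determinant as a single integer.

Answer: -18

Derivation:
det is linear in row 1: changing M[1][1] by delta changes det by delta * cofactor(1,1).
Cofactor C_11 = (-1)^(1+1) * minor(1,1) = 6
Entry delta = -2 - -1 = -1
Det delta = -1 * 6 = -6
New det = -12 + -6 = -18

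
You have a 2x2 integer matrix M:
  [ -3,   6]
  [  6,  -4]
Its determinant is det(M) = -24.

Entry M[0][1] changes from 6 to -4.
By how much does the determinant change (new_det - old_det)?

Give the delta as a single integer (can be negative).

Cofactor C_01 = -6
Entry delta = -4 - 6 = -10
Det delta = entry_delta * cofactor = -10 * -6 = 60

Answer: 60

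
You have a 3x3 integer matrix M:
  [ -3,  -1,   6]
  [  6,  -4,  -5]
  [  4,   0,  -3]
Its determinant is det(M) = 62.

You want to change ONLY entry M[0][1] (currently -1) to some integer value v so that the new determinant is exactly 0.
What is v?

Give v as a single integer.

Answer: 30

Derivation:
det is linear in entry M[0][1]: det = old_det + (v - -1) * C_01
Cofactor C_01 = -2
Want det = 0: 62 + (v - -1) * -2 = 0
  (v - -1) = -62 / -2 = 31
  v = -1 + (31) = 30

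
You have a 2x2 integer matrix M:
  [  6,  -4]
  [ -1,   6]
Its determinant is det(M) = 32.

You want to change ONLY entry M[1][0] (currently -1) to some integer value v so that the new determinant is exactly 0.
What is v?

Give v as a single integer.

Answer: -9

Derivation:
det is linear in entry M[1][0]: det = old_det + (v - -1) * C_10
Cofactor C_10 = 4
Want det = 0: 32 + (v - -1) * 4 = 0
  (v - -1) = -32 / 4 = -8
  v = -1 + (-8) = -9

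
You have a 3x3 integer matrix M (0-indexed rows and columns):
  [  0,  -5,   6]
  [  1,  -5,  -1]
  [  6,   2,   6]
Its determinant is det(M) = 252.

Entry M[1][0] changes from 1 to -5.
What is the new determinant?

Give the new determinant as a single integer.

det is linear in row 1: changing M[1][0] by delta changes det by delta * cofactor(1,0).
Cofactor C_10 = (-1)^(1+0) * minor(1,0) = 42
Entry delta = -5 - 1 = -6
Det delta = -6 * 42 = -252
New det = 252 + -252 = 0

Answer: 0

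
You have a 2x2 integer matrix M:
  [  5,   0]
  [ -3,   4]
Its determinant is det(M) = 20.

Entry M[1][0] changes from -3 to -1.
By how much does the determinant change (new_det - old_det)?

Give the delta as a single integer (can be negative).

Cofactor C_10 = 0
Entry delta = -1 - -3 = 2
Det delta = entry_delta * cofactor = 2 * 0 = 0

Answer: 0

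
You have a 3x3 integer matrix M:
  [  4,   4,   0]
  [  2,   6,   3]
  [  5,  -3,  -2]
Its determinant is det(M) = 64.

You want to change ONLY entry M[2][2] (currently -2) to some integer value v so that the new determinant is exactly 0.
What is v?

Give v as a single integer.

Answer: -6

Derivation:
det is linear in entry M[2][2]: det = old_det + (v - -2) * C_22
Cofactor C_22 = 16
Want det = 0: 64 + (v - -2) * 16 = 0
  (v - -2) = -64 / 16 = -4
  v = -2 + (-4) = -6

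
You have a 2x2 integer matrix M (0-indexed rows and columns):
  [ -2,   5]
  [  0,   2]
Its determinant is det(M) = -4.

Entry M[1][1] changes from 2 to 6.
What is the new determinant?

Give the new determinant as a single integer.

Answer: -12

Derivation:
det is linear in row 1: changing M[1][1] by delta changes det by delta * cofactor(1,1).
Cofactor C_11 = (-1)^(1+1) * minor(1,1) = -2
Entry delta = 6 - 2 = 4
Det delta = 4 * -2 = -8
New det = -4 + -8 = -12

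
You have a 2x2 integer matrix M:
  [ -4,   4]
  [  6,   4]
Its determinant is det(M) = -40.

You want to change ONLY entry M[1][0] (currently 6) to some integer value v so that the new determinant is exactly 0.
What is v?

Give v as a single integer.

Answer: -4

Derivation:
det is linear in entry M[1][0]: det = old_det + (v - 6) * C_10
Cofactor C_10 = -4
Want det = 0: -40 + (v - 6) * -4 = 0
  (v - 6) = 40 / -4 = -10
  v = 6 + (-10) = -4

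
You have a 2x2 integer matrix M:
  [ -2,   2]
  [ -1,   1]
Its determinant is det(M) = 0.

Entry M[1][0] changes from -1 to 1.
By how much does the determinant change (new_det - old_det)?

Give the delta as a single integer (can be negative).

Answer: -4

Derivation:
Cofactor C_10 = -2
Entry delta = 1 - -1 = 2
Det delta = entry_delta * cofactor = 2 * -2 = -4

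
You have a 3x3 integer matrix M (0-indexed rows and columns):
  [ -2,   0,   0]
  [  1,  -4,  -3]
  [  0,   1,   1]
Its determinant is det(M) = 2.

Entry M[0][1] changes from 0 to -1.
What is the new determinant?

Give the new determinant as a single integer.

Answer: 3

Derivation:
det is linear in row 0: changing M[0][1] by delta changes det by delta * cofactor(0,1).
Cofactor C_01 = (-1)^(0+1) * minor(0,1) = -1
Entry delta = -1 - 0 = -1
Det delta = -1 * -1 = 1
New det = 2 + 1 = 3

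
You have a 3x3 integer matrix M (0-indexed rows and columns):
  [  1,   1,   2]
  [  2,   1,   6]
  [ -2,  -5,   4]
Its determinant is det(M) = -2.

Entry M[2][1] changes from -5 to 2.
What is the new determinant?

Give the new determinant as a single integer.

det is linear in row 2: changing M[2][1] by delta changes det by delta * cofactor(2,1).
Cofactor C_21 = (-1)^(2+1) * minor(2,1) = -2
Entry delta = 2 - -5 = 7
Det delta = 7 * -2 = -14
New det = -2 + -14 = -16

Answer: -16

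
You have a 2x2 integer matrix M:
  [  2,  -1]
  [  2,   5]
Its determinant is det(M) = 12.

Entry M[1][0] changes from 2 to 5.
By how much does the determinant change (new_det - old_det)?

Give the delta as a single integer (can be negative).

Cofactor C_10 = 1
Entry delta = 5 - 2 = 3
Det delta = entry_delta * cofactor = 3 * 1 = 3

Answer: 3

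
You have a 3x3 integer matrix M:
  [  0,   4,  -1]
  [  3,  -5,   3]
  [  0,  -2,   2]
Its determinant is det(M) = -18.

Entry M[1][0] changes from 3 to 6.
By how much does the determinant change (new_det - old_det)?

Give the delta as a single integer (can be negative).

Cofactor C_10 = -6
Entry delta = 6 - 3 = 3
Det delta = entry_delta * cofactor = 3 * -6 = -18

Answer: -18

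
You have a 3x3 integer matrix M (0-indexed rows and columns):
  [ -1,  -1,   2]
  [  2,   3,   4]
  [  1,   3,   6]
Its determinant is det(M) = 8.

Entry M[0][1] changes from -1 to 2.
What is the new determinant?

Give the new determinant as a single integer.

Answer: -16

Derivation:
det is linear in row 0: changing M[0][1] by delta changes det by delta * cofactor(0,1).
Cofactor C_01 = (-1)^(0+1) * minor(0,1) = -8
Entry delta = 2 - -1 = 3
Det delta = 3 * -8 = -24
New det = 8 + -24 = -16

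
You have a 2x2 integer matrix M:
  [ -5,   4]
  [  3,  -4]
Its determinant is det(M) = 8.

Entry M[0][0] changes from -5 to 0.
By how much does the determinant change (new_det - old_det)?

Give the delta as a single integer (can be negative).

Cofactor C_00 = -4
Entry delta = 0 - -5 = 5
Det delta = entry_delta * cofactor = 5 * -4 = -20

Answer: -20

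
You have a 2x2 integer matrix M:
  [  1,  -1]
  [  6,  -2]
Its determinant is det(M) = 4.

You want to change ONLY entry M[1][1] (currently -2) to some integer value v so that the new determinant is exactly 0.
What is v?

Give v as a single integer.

det is linear in entry M[1][1]: det = old_det + (v - -2) * C_11
Cofactor C_11 = 1
Want det = 0: 4 + (v - -2) * 1 = 0
  (v - -2) = -4 / 1 = -4
  v = -2 + (-4) = -6

Answer: -6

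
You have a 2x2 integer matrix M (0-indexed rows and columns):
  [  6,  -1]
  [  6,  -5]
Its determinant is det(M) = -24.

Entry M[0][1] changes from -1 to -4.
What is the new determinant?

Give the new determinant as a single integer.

Answer: -6

Derivation:
det is linear in row 0: changing M[0][1] by delta changes det by delta * cofactor(0,1).
Cofactor C_01 = (-1)^(0+1) * minor(0,1) = -6
Entry delta = -4 - -1 = -3
Det delta = -3 * -6 = 18
New det = -24 + 18 = -6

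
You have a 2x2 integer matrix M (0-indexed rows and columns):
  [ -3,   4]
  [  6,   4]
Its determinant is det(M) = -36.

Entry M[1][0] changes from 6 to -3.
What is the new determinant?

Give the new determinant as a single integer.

Answer: 0

Derivation:
det is linear in row 1: changing M[1][0] by delta changes det by delta * cofactor(1,0).
Cofactor C_10 = (-1)^(1+0) * minor(1,0) = -4
Entry delta = -3 - 6 = -9
Det delta = -9 * -4 = 36
New det = -36 + 36 = 0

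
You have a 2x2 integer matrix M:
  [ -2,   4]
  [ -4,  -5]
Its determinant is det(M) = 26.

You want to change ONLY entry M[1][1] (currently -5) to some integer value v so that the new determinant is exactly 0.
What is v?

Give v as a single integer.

Answer: 8

Derivation:
det is linear in entry M[1][1]: det = old_det + (v - -5) * C_11
Cofactor C_11 = -2
Want det = 0: 26 + (v - -5) * -2 = 0
  (v - -5) = -26 / -2 = 13
  v = -5 + (13) = 8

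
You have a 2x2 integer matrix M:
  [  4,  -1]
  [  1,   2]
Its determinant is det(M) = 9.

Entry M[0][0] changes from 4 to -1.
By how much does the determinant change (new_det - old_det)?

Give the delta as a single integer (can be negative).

Answer: -10

Derivation:
Cofactor C_00 = 2
Entry delta = -1 - 4 = -5
Det delta = entry_delta * cofactor = -5 * 2 = -10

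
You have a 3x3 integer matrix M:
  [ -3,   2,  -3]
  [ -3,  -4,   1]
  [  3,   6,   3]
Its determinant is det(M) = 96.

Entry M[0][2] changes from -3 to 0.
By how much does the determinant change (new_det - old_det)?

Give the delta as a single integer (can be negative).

Cofactor C_02 = -6
Entry delta = 0 - -3 = 3
Det delta = entry_delta * cofactor = 3 * -6 = -18

Answer: -18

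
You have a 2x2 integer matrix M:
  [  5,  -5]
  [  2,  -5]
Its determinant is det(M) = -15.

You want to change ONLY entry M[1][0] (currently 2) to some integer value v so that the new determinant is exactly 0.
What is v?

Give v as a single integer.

det is linear in entry M[1][0]: det = old_det + (v - 2) * C_10
Cofactor C_10 = 5
Want det = 0: -15 + (v - 2) * 5 = 0
  (v - 2) = 15 / 5 = 3
  v = 2 + (3) = 5

Answer: 5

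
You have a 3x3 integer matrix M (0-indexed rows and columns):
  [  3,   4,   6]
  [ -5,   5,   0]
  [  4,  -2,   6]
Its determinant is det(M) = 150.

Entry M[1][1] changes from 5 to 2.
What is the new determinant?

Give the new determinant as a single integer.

det is linear in row 1: changing M[1][1] by delta changes det by delta * cofactor(1,1).
Cofactor C_11 = (-1)^(1+1) * minor(1,1) = -6
Entry delta = 2 - 5 = -3
Det delta = -3 * -6 = 18
New det = 150 + 18 = 168

Answer: 168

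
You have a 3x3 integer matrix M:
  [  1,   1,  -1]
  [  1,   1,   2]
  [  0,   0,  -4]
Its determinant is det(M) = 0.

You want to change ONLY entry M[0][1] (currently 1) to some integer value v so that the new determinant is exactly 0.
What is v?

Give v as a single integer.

Answer: 1

Derivation:
det is linear in entry M[0][1]: det = old_det + (v - 1) * C_01
Cofactor C_01 = 4
Want det = 0: 0 + (v - 1) * 4 = 0
  (v - 1) = 0 / 4 = 0
  v = 1 + (0) = 1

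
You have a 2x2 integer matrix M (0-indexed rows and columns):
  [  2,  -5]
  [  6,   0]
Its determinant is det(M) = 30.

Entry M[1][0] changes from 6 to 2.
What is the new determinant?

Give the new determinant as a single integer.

Answer: 10

Derivation:
det is linear in row 1: changing M[1][0] by delta changes det by delta * cofactor(1,0).
Cofactor C_10 = (-1)^(1+0) * minor(1,0) = 5
Entry delta = 2 - 6 = -4
Det delta = -4 * 5 = -20
New det = 30 + -20 = 10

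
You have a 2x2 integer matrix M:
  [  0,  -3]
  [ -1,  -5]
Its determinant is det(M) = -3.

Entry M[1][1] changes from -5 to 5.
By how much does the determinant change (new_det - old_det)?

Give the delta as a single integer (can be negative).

Answer: 0

Derivation:
Cofactor C_11 = 0
Entry delta = 5 - -5 = 10
Det delta = entry_delta * cofactor = 10 * 0 = 0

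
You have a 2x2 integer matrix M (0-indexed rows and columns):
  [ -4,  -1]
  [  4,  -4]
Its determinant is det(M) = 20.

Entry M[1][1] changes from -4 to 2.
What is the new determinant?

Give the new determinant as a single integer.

Answer: -4

Derivation:
det is linear in row 1: changing M[1][1] by delta changes det by delta * cofactor(1,1).
Cofactor C_11 = (-1)^(1+1) * minor(1,1) = -4
Entry delta = 2 - -4 = 6
Det delta = 6 * -4 = -24
New det = 20 + -24 = -4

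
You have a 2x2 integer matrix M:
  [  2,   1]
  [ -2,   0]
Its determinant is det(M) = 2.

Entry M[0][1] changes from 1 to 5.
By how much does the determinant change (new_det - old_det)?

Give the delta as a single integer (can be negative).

Answer: 8

Derivation:
Cofactor C_01 = 2
Entry delta = 5 - 1 = 4
Det delta = entry_delta * cofactor = 4 * 2 = 8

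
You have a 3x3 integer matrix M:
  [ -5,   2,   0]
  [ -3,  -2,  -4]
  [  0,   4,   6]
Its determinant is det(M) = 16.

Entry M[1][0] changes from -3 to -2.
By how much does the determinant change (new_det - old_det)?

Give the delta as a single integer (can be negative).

Cofactor C_10 = -12
Entry delta = -2 - -3 = 1
Det delta = entry_delta * cofactor = 1 * -12 = -12

Answer: -12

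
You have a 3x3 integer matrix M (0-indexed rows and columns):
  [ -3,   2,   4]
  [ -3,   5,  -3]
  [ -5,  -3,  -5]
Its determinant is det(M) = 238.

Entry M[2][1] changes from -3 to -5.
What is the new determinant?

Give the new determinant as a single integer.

Answer: 280

Derivation:
det is linear in row 2: changing M[2][1] by delta changes det by delta * cofactor(2,1).
Cofactor C_21 = (-1)^(2+1) * minor(2,1) = -21
Entry delta = -5 - -3 = -2
Det delta = -2 * -21 = 42
New det = 238 + 42 = 280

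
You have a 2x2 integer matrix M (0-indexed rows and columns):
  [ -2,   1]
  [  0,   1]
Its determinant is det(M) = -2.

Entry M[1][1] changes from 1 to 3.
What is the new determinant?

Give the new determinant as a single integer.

Answer: -6

Derivation:
det is linear in row 1: changing M[1][1] by delta changes det by delta * cofactor(1,1).
Cofactor C_11 = (-1)^(1+1) * minor(1,1) = -2
Entry delta = 3 - 1 = 2
Det delta = 2 * -2 = -4
New det = -2 + -4 = -6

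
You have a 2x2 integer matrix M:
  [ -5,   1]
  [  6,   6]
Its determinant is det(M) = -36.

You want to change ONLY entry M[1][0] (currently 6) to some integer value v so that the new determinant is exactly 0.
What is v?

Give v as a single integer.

det is linear in entry M[1][0]: det = old_det + (v - 6) * C_10
Cofactor C_10 = -1
Want det = 0: -36 + (v - 6) * -1 = 0
  (v - 6) = 36 / -1 = -36
  v = 6 + (-36) = -30

Answer: -30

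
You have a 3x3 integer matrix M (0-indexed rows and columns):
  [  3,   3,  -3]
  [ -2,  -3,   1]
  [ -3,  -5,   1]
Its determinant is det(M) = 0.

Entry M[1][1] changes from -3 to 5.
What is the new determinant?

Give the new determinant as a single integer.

det is linear in row 1: changing M[1][1] by delta changes det by delta * cofactor(1,1).
Cofactor C_11 = (-1)^(1+1) * minor(1,1) = -6
Entry delta = 5 - -3 = 8
Det delta = 8 * -6 = -48
New det = 0 + -48 = -48

Answer: -48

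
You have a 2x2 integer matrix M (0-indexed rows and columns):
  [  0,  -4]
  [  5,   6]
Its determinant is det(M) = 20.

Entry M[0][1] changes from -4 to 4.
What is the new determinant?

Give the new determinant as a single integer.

Answer: -20

Derivation:
det is linear in row 0: changing M[0][1] by delta changes det by delta * cofactor(0,1).
Cofactor C_01 = (-1)^(0+1) * minor(0,1) = -5
Entry delta = 4 - -4 = 8
Det delta = 8 * -5 = -40
New det = 20 + -40 = -20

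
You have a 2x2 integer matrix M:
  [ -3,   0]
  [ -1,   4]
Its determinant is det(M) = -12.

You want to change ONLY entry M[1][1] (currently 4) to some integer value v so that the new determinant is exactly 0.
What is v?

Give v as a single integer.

Answer: 0

Derivation:
det is linear in entry M[1][1]: det = old_det + (v - 4) * C_11
Cofactor C_11 = -3
Want det = 0: -12 + (v - 4) * -3 = 0
  (v - 4) = 12 / -3 = -4
  v = 4 + (-4) = 0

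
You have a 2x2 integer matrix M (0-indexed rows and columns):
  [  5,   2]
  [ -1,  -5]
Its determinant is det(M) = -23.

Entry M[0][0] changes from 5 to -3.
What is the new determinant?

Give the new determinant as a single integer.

Answer: 17

Derivation:
det is linear in row 0: changing M[0][0] by delta changes det by delta * cofactor(0,0).
Cofactor C_00 = (-1)^(0+0) * minor(0,0) = -5
Entry delta = -3 - 5 = -8
Det delta = -8 * -5 = 40
New det = -23 + 40 = 17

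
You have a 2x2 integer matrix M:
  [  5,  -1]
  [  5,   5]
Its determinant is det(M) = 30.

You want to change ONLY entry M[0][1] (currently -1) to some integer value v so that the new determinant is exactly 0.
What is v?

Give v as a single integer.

Answer: 5

Derivation:
det is linear in entry M[0][1]: det = old_det + (v - -1) * C_01
Cofactor C_01 = -5
Want det = 0: 30 + (v - -1) * -5 = 0
  (v - -1) = -30 / -5 = 6
  v = -1 + (6) = 5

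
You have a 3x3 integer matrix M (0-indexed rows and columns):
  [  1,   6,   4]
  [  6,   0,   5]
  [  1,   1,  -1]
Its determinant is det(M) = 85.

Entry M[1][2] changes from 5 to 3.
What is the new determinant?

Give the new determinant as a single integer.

det is linear in row 1: changing M[1][2] by delta changes det by delta * cofactor(1,2).
Cofactor C_12 = (-1)^(1+2) * minor(1,2) = 5
Entry delta = 3 - 5 = -2
Det delta = -2 * 5 = -10
New det = 85 + -10 = 75

Answer: 75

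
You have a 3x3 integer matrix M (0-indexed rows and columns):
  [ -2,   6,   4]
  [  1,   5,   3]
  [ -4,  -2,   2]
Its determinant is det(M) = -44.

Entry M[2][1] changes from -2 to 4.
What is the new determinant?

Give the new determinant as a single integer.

Answer: 16

Derivation:
det is linear in row 2: changing M[2][1] by delta changes det by delta * cofactor(2,1).
Cofactor C_21 = (-1)^(2+1) * minor(2,1) = 10
Entry delta = 4 - -2 = 6
Det delta = 6 * 10 = 60
New det = -44 + 60 = 16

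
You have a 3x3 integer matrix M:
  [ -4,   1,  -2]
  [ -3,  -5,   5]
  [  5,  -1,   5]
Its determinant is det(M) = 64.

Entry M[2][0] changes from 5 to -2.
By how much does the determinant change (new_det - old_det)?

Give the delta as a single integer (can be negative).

Answer: 35

Derivation:
Cofactor C_20 = -5
Entry delta = -2 - 5 = -7
Det delta = entry_delta * cofactor = -7 * -5 = 35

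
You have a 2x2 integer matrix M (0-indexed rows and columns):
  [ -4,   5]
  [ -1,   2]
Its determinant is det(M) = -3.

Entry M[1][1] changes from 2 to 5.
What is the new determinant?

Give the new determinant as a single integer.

det is linear in row 1: changing M[1][1] by delta changes det by delta * cofactor(1,1).
Cofactor C_11 = (-1)^(1+1) * minor(1,1) = -4
Entry delta = 5 - 2 = 3
Det delta = 3 * -4 = -12
New det = -3 + -12 = -15

Answer: -15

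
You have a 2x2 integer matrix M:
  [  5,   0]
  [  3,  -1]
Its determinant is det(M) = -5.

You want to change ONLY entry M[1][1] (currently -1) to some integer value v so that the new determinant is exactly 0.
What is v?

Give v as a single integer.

det is linear in entry M[1][1]: det = old_det + (v - -1) * C_11
Cofactor C_11 = 5
Want det = 0: -5 + (v - -1) * 5 = 0
  (v - -1) = 5 / 5 = 1
  v = -1 + (1) = 0

Answer: 0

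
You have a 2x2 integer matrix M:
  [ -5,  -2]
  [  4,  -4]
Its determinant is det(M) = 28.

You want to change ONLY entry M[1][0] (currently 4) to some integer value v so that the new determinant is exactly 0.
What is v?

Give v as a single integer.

det is linear in entry M[1][0]: det = old_det + (v - 4) * C_10
Cofactor C_10 = 2
Want det = 0: 28 + (v - 4) * 2 = 0
  (v - 4) = -28 / 2 = -14
  v = 4 + (-14) = -10

Answer: -10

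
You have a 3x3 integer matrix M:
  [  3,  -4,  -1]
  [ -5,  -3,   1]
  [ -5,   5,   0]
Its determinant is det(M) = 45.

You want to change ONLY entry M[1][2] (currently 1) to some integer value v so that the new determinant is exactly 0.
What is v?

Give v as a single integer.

det is linear in entry M[1][2]: det = old_det + (v - 1) * C_12
Cofactor C_12 = 5
Want det = 0: 45 + (v - 1) * 5 = 0
  (v - 1) = -45 / 5 = -9
  v = 1 + (-9) = -8

Answer: -8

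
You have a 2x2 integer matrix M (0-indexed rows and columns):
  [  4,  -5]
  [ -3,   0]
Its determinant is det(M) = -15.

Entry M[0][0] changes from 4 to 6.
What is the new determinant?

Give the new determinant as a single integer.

det is linear in row 0: changing M[0][0] by delta changes det by delta * cofactor(0,0).
Cofactor C_00 = (-1)^(0+0) * minor(0,0) = 0
Entry delta = 6 - 4 = 2
Det delta = 2 * 0 = 0
New det = -15 + 0 = -15

Answer: -15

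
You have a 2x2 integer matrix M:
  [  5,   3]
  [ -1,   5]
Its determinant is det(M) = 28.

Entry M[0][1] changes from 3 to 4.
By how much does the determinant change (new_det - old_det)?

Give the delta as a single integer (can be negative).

Answer: 1

Derivation:
Cofactor C_01 = 1
Entry delta = 4 - 3 = 1
Det delta = entry_delta * cofactor = 1 * 1 = 1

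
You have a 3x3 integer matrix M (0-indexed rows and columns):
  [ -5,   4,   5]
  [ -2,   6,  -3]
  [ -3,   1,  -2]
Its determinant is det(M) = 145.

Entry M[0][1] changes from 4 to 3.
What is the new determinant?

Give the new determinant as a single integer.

Answer: 140

Derivation:
det is linear in row 0: changing M[0][1] by delta changes det by delta * cofactor(0,1).
Cofactor C_01 = (-1)^(0+1) * minor(0,1) = 5
Entry delta = 3 - 4 = -1
Det delta = -1 * 5 = -5
New det = 145 + -5 = 140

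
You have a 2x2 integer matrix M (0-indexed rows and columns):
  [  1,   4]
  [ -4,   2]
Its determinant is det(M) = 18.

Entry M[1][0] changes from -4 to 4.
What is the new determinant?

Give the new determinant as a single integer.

Answer: -14

Derivation:
det is linear in row 1: changing M[1][0] by delta changes det by delta * cofactor(1,0).
Cofactor C_10 = (-1)^(1+0) * minor(1,0) = -4
Entry delta = 4 - -4 = 8
Det delta = 8 * -4 = -32
New det = 18 + -32 = -14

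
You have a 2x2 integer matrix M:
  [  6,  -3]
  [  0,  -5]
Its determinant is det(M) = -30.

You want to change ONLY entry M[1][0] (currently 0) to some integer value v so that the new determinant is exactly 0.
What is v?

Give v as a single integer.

det is linear in entry M[1][0]: det = old_det + (v - 0) * C_10
Cofactor C_10 = 3
Want det = 0: -30 + (v - 0) * 3 = 0
  (v - 0) = 30 / 3 = 10
  v = 0 + (10) = 10

Answer: 10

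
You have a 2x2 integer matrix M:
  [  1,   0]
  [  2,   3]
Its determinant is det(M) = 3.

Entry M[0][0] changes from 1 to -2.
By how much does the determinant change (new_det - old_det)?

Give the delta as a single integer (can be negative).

Answer: -9

Derivation:
Cofactor C_00 = 3
Entry delta = -2 - 1 = -3
Det delta = entry_delta * cofactor = -3 * 3 = -9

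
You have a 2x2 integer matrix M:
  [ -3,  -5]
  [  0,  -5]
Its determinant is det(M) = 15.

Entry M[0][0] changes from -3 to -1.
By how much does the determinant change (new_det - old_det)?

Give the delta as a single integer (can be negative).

Answer: -10

Derivation:
Cofactor C_00 = -5
Entry delta = -1 - -3 = 2
Det delta = entry_delta * cofactor = 2 * -5 = -10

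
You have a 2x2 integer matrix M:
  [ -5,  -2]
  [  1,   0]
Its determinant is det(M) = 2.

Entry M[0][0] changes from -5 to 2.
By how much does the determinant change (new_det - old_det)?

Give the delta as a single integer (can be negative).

Cofactor C_00 = 0
Entry delta = 2 - -5 = 7
Det delta = entry_delta * cofactor = 7 * 0 = 0

Answer: 0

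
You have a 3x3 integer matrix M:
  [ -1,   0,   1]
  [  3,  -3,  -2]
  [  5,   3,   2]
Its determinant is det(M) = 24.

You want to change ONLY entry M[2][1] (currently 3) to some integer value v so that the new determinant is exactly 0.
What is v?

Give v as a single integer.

Answer: -21

Derivation:
det is linear in entry M[2][1]: det = old_det + (v - 3) * C_21
Cofactor C_21 = 1
Want det = 0: 24 + (v - 3) * 1 = 0
  (v - 3) = -24 / 1 = -24
  v = 3 + (-24) = -21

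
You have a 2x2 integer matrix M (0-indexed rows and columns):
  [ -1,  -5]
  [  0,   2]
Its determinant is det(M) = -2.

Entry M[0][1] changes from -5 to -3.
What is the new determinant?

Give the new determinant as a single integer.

Answer: -2

Derivation:
det is linear in row 0: changing M[0][1] by delta changes det by delta * cofactor(0,1).
Cofactor C_01 = (-1)^(0+1) * minor(0,1) = 0
Entry delta = -3 - -5 = 2
Det delta = 2 * 0 = 0
New det = -2 + 0 = -2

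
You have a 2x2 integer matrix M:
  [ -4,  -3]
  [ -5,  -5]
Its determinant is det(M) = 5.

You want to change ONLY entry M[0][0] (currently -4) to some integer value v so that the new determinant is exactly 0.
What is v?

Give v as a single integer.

Answer: -3

Derivation:
det is linear in entry M[0][0]: det = old_det + (v - -4) * C_00
Cofactor C_00 = -5
Want det = 0: 5 + (v - -4) * -5 = 0
  (v - -4) = -5 / -5 = 1
  v = -4 + (1) = -3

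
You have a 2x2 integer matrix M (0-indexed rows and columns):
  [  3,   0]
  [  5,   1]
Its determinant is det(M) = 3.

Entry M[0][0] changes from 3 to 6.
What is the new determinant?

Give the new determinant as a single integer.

Answer: 6

Derivation:
det is linear in row 0: changing M[0][0] by delta changes det by delta * cofactor(0,0).
Cofactor C_00 = (-1)^(0+0) * minor(0,0) = 1
Entry delta = 6 - 3 = 3
Det delta = 3 * 1 = 3
New det = 3 + 3 = 6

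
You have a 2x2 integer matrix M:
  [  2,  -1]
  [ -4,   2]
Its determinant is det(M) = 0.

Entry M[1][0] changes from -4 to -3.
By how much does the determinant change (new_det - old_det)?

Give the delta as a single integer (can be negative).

Cofactor C_10 = 1
Entry delta = -3 - -4 = 1
Det delta = entry_delta * cofactor = 1 * 1 = 1

Answer: 1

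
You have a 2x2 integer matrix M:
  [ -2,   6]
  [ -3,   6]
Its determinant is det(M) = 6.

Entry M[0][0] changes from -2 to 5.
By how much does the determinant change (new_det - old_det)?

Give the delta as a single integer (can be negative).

Cofactor C_00 = 6
Entry delta = 5 - -2 = 7
Det delta = entry_delta * cofactor = 7 * 6 = 42

Answer: 42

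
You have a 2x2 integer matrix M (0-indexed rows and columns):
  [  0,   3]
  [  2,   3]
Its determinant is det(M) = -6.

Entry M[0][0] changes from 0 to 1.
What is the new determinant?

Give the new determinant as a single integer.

det is linear in row 0: changing M[0][0] by delta changes det by delta * cofactor(0,0).
Cofactor C_00 = (-1)^(0+0) * minor(0,0) = 3
Entry delta = 1 - 0 = 1
Det delta = 1 * 3 = 3
New det = -6 + 3 = -3

Answer: -3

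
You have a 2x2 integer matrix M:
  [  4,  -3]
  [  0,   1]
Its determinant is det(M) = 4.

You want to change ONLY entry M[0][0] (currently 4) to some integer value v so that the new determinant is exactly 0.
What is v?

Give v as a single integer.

Answer: 0

Derivation:
det is linear in entry M[0][0]: det = old_det + (v - 4) * C_00
Cofactor C_00 = 1
Want det = 0: 4 + (v - 4) * 1 = 0
  (v - 4) = -4 / 1 = -4
  v = 4 + (-4) = 0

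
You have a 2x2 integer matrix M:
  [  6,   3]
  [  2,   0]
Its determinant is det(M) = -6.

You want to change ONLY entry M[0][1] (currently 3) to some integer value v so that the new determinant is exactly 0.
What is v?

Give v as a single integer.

Answer: 0

Derivation:
det is linear in entry M[0][1]: det = old_det + (v - 3) * C_01
Cofactor C_01 = -2
Want det = 0: -6 + (v - 3) * -2 = 0
  (v - 3) = 6 / -2 = -3
  v = 3 + (-3) = 0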